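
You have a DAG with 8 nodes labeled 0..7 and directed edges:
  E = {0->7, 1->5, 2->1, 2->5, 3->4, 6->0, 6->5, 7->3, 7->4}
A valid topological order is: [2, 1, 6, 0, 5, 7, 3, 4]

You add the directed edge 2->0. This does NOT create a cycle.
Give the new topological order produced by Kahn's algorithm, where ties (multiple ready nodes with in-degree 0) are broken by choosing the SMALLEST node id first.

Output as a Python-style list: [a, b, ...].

Answer: [2, 1, 6, 0, 5, 7, 3, 4]

Derivation:
Old toposort: [2, 1, 6, 0, 5, 7, 3, 4]
Added edge: 2->0
Position of 2 (0) < position of 0 (3). Old order still valid.
Run Kahn's algorithm (break ties by smallest node id):
  initial in-degrees: [2, 1, 0, 1, 2, 3, 0, 1]
  ready (indeg=0): [2, 6]
  pop 2: indeg[0]->1; indeg[1]->0; indeg[5]->2 | ready=[1, 6] | order so far=[2]
  pop 1: indeg[5]->1 | ready=[6] | order so far=[2, 1]
  pop 6: indeg[0]->0; indeg[5]->0 | ready=[0, 5] | order so far=[2, 1, 6]
  pop 0: indeg[7]->0 | ready=[5, 7] | order so far=[2, 1, 6, 0]
  pop 5: no out-edges | ready=[7] | order so far=[2, 1, 6, 0, 5]
  pop 7: indeg[3]->0; indeg[4]->1 | ready=[3] | order so far=[2, 1, 6, 0, 5, 7]
  pop 3: indeg[4]->0 | ready=[4] | order so far=[2, 1, 6, 0, 5, 7, 3]
  pop 4: no out-edges | ready=[] | order so far=[2, 1, 6, 0, 5, 7, 3, 4]
  Result: [2, 1, 6, 0, 5, 7, 3, 4]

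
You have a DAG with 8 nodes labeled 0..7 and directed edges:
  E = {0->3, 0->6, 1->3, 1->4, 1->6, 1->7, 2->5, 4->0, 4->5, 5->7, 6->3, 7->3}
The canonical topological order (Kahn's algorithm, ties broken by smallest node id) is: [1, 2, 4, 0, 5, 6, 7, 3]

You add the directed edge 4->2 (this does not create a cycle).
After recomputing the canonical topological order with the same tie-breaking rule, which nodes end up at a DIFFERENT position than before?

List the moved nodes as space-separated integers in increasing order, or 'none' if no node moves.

Old toposort: [1, 2, 4, 0, 5, 6, 7, 3]
Added edge 4->2
Recompute Kahn (smallest-id tiebreak):
  initial in-degrees: [1, 0, 1, 4, 1, 2, 2, 2]
  ready (indeg=0): [1]
  pop 1: indeg[3]->3; indeg[4]->0; indeg[6]->1; indeg[7]->1 | ready=[4] | order so far=[1]
  pop 4: indeg[0]->0; indeg[2]->0; indeg[5]->1 | ready=[0, 2] | order so far=[1, 4]
  pop 0: indeg[3]->2; indeg[6]->0 | ready=[2, 6] | order so far=[1, 4, 0]
  pop 2: indeg[5]->0 | ready=[5, 6] | order so far=[1, 4, 0, 2]
  pop 5: indeg[7]->0 | ready=[6, 7] | order so far=[1, 4, 0, 2, 5]
  pop 6: indeg[3]->1 | ready=[7] | order so far=[1, 4, 0, 2, 5, 6]
  pop 7: indeg[3]->0 | ready=[3] | order so far=[1, 4, 0, 2, 5, 6, 7]
  pop 3: no out-edges | ready=[] | order so far=[1, 4, 0, 2, 5, 6, 7, 3]
New canonical toposort: [1, 4, 0, 2, 5, 6, 7, 3]
Compare positions:
  Node 0: index 3 -> 2 (moved)
  Node 1: index 0 -> 0 (same)
  Node 2: index 1 -> 3 (moved)
  Node 3: index 7 -> 7 (same)
  Node 4: index 2 -> 1 (moved)
  Node 5: index 4 -> 4 (same)
  Node 6: index 5 -> 5 (same)
  Node 7: index 6 -> 6 (same)
Nodes that changed position: 0 2 4

Answer: 0 2 4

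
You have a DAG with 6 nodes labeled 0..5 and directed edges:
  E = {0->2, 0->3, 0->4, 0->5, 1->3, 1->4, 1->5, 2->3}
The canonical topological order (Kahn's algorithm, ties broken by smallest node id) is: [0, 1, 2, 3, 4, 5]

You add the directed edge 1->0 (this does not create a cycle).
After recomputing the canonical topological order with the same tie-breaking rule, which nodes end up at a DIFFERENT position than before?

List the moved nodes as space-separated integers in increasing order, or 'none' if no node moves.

Old toposort: [0, 1, 2, 3, 4, 5]
Added edge 1->0
Recompute Kahn (smallest-id tiebreak):
  initial in-degrees: [1, 0, 1, 3, 2, 2]
  ready (indeg=0): [1]
  pop 1: indeg[0]->0; indeg[3]->2; indeg[4]->1; indeg[5]->1 | ready=[0] | order so far=[1]
  pop 0: indeg[2]->0; indeg[3]->1; indeg[4]->0; indeg[5]->0 | ready=[2, 4, 5] | order so far=[1, 0]
  pop 2: indeg[3]->0 | ready=[3, 4, 5] | order so far=[1, 0, 2]
  pop 3: no out-edges | ready=[4, 5] | order so far=[1, 0, 2, 3]
  pop 4: no out-edges | ready=[5] | order so far=[1, 0, 2, 3, 4]
  pop 5: no out-edges | ready=[] | order so far=[1, 0, 2, 3, 4, 5]
New canonical toposort: [1, 0, 2, 3, 4, 5]
Compare positions:
  Node 0: index 0 -> 1 (moved)
  Node 1: index 1 -> 0 (moved)
  Node 2: index 2 -> 2 (same)
  Node 3: index 3 -> 3 (same)
  Node 4: index 4 -> 4 (same)
  Node 5: index 5 -> 5 (same)
Nodes that changed position: 0 1

Answer: 0 1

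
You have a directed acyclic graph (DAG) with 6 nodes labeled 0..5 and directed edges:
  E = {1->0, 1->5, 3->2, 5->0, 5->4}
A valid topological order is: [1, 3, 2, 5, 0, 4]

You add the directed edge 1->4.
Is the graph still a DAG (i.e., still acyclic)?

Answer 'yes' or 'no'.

Given toposort: [1, 3, 2, 5, 0, 4]
Position of 1: index 0; position of 4: index 5
New edge 1->4: forward
Forward edge: respects the existing order. Still a DAG, same toposort still valid.
Still a DAG? yes

Answer: yes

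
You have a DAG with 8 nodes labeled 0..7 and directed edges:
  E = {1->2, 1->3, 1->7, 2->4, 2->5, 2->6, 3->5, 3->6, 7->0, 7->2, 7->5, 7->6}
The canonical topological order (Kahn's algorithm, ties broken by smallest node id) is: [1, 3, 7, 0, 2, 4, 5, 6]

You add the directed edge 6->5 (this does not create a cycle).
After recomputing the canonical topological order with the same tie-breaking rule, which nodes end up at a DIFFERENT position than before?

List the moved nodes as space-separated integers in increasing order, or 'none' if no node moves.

Old toposort: [1, 3, 7, 0, 2, 4, 5, 6]
Added edge 6->5
Recompute Kahn (smallest-id tiebreak):
  initial in-degrees: [1, 0, 2, 1, 1, 4, 3, 1]
  ready (indeg=0): [1]
  pop 1: indeg[2]->1; indeg[3]->0; indeg[7]->0 | ready=[3, 7] | order so far=[1]
  pop 3: indeg[5]->3; indeg[6]->2 | ready=[7] | order so far=[1, 3]
  pop 7: indeg[0]->0; indeg[2]->0; indeg[5]->2; indeg[6]->1 | ready=[0, 2] | order so far=[1, 3, 7]
  pop 0: no out-edges | ready=[2] | order so far=[1, 3, 7, 0]
  pop 2: indeg[4]->0; indeg[5]->1; indeg[6]->0 | ready=[4, 6] | order so far=[1, 3, 7, 0, 2]
  pop 4: no out-edges | ready=[6] | order so far=[1, 3, 7, 0, 2, 4]
  pop 6: indeg[5]->0 | ready=[5] | order so far=[1, 3, 7, 0, 2, 4, 6]
  pop 5: no out-edges | ready=[] | order so far=[1, 3, 7, 0, 2, 4, 6, 5]
New canonical toposort: [1, 3, 7, 0, 2, 4, 6, 5]
Compare positions:
  Node 0: index 3 -> 3 (same)
  Node 1: index 0 -> 0 (same)
  Node 2: index 4 -> 4 (same)
  Node 3: index 1 -> 1 (same)
  Node 4: index 5 -> 5 (same)
  Node 5: index 6 -> 7 (moved)
  Node 6: index 7 -> 6 (moved)
  Node 7: index 2 -> 2 (same)
Nodes that changed position: 5 6

Answer: 5 6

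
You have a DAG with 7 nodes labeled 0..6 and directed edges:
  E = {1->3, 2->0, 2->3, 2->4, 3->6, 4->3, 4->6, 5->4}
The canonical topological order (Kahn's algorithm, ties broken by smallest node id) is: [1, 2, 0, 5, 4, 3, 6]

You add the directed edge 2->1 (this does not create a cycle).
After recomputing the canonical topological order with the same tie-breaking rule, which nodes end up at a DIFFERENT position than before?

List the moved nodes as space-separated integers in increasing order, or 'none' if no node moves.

Answer: 0 1 2

Derivation:
Old toposort: [1, 2, 0, 5, 4, 3, 6]
Added edge 2->1
Recompute Kahn (smallest-id tiebreak):
  initial in-degrees: [1, 1, 0, 3, 2, 0, 2]
  ready (indeg=0): [2, 5]
  pop 2: indeg[0]->0; indeg[1]->0; indeg[3]->2; indeg[4]->1 | ready=[0, 1, 5] | order so far=[2]
  pop 0: no out-edges | ready=[1, 5] | order so far=[2, 0]
  pop 1: indeg[3]->1 | ready=[5] | order so far=[2, 0, 1]
  pop 5: indeg[4]->0 | ready=[4] | order so far=[2, 0, 1, 5]
  pop 4: indeg[3]->0; indeg[6]->1 | ready=[3] | order so far=[2, 0, 1, 5, 4]
  pop 3: indeg[6]->0 | ready=[6] | order so far=[2, 0, 1, 5, 4, 3]
  pop 6: no out-edges | ready=[] | order so far=[2, 0, 1, 5, 4, 3, 6]
New canonical toposort: [2, 0, 1, 5, 4, 3, 6]
Compare positions:
  Node 0: index 2 -> 1 (moved)
  Node 1: index 0 -> 2 (moved)
  Node 2: index 1 -> 0 (moved)
  Node 3: index 5 -> 5 (same)
  Node 4: index 4 -> 4 (same)
  Node 5: index 3 -> 3 (same)
  Node 6: index 6 -> 6 (same)
Nodes that changed position: 0 1 2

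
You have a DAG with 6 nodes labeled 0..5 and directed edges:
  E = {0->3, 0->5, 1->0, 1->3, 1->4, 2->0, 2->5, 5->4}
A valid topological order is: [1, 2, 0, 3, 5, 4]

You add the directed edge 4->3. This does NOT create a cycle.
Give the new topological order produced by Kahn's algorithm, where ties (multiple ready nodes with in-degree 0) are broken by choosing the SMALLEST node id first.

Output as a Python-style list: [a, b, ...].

Answer: [1, 2, 0, 5, 4, 3]

Derivation:
Old toposort: [1, 2, 0, 3, 5, 4]
Added edge: 4->3
Position of 4 (5) > position of 3 (3). Must reorder: 4 must now come before 3.
Run Kahn's algorithm (break ties by smallest node id):
  initial in-degrees: [2, 0, 0, 3, 2, 2]
  ready (indeg=0): [1, 2]
  pop 1: indeg[0]->1; indeg[3]->2; indeg[4]->1 | ready=[2] | order so far=[1]
  pop 2: indeg[0]->0; indeg[5]->1 | ready=[0] | order so far=[1, 2]
  pop 0: indeg[3]->1; indeg[5]->0 | ready=[5] | order so far=[1, 2, 0]
  pop 5: indeg[4]->0 | ready=[4] | order so far=[1, 2, 0, 5]
  pop 4: indeg[3]->0 | ready=[3] | order so far=[1, 2, 0, 5, 4]
  pop 3: no out-edges | ready=[] | order so far=[1, 2, 0, 5, 4, 3]
  Result: [1, 2, 0, 5, 4, 3]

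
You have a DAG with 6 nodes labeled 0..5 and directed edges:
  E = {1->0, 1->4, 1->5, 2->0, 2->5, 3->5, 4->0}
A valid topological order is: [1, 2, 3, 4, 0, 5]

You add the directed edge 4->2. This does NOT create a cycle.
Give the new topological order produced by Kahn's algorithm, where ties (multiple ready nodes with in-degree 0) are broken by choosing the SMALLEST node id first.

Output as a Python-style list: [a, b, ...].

Answer: [1, 3, 4, 2, 0, 5]

Derivation:
Old toposort: [1, 2, 3, 4, 0, 5]
Added edge: 4->2
Position of 4 (3) > position of 2 (1). Must reorder: 4 must now come before 2.
Run Kahn's algorithm (break ties by smallest node id):
  initial in-degrees: [3, 0, 1, 0, 1, 3]
  ready (indeg=0): [1, 3]
  pop 1: indeg[0]->2; indeg[4]->0; indeg[5]->2 | ready=[3, 4] | order so far=[1]
  pop 3: indeg[5]->1 | ready=[4] | order so far=[1, 3]
  pop 4: indeg[0]->1; indeg[2]->0 | ready=[2] | order so far=[1, 3, 4]
  pop 2: indeg[0]->0; indeg[5]->0 | ready=[0, 5] | order so far=[1, 3, 4, 2]
  pop 0: no out-edges | ready=[5] | order so far=[1, 3, 4, 2, 0]
  pop 5: no out-edges | ready=[] | order so far=[1, 3, 4, 2, 0, 5]
  Result: [1, 3, 4, 2, 0, 5]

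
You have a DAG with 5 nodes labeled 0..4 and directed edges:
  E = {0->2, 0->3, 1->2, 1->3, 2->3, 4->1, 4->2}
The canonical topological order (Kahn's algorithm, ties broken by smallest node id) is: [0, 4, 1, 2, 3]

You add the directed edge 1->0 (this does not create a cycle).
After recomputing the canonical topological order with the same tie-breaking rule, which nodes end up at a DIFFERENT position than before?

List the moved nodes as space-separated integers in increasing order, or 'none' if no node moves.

Answer: 0 1 4

Derivation:
Old toposort: [0, 4, 1, 2, 3]
Added edge 1->0
Recompute Kahn (smallest-id tiebreak):
  initial in-degrees: [1, 1, 3, 3, 0]
  ready (indeg=0): [4]
  pop 4: indeg[1]->0; indeg[2]->2 | ready=[1] | order so far=[4]
  pop 1: indeg[0]->0; indeg[2]->1; indeg[3]->2 | ready=[0] | order so far=[4, 1]
  pop 0: indeg[2]->0; indeg[3]->1 | ready=[2] | order so far=[4, 1, 0]
  pop 2: indeg[3]->0 | ready=[3] | order so far=[4, 1, 0, 2]
  pop 3: no out-edges | ready=[] | order so far=[4, 1, 0, 2, 3]
New canonical toposort: [4, 1, 0, 2, 3]
Compare positions:
  Node 0: index 0 -> 2 (moved)
  Node 1: index 2 -> 1 (moved)
  Node 2: index 3 -> 3 (same)
  Node 3: index 4 -> 4 (same)
  Node 4: index 1 -> 0 (moved)
Nodes that changed position: 0 1 4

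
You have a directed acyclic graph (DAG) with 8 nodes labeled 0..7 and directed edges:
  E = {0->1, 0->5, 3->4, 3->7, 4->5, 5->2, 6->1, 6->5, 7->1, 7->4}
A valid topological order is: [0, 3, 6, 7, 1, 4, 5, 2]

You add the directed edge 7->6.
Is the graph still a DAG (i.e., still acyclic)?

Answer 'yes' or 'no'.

Answer: yes

Derivation:
Given toposort: [0, 3, 6, 7, 1, 4, 5, 2]
Position of 7: index 3; position of 6: index 2
New edge 7->6: backward (u after v in old order)
Backward edge: old toposort is now invalid. Check if this creates a cycle.
Does 6 already reach 7? Reachable from 6: [1, 2, 5, 6]. NO -> still a DAG (reorder needed).
Still a DAG? yes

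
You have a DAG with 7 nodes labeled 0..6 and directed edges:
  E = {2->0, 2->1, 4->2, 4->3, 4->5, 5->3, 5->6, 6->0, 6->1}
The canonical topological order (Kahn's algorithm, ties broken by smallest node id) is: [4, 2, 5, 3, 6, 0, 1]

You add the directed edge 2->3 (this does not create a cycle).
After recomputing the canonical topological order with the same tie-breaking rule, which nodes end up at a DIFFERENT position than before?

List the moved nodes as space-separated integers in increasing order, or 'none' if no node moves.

Answer: none

Derivation:
Old toposort: [4, 2, 5, 3, 6, 0, 1]
Added edge 2->3
Recompute Kahn (smallest-id tiebreak):
  initial in-degrees: [2, 2, 1, 3, 0, 1, 1]
  ready (indeg=0): [4]
  pop 4: indeg[2]->0; indeg[3]->2; indeg[5]->0 | ready=[2, 5] | order so far=[4]
  pop 2: indeg[0]->1; indeg[1]->1; indeg[3]->1 | ready=[5] | order so far=[4, 2]
  pop 5: indeg[3]->0; indeg[6]->0 | ready=[3, 6] | order so far=[4, 2, 5]
  pop 3: no out-edges | ready=[6] | order so far=[4, 2, 5, 3]
  pop 6: indeg[0]->0; indeg[1]->0 | ready=[0, 1] | order so far=[4, 2, 5, 3, 6]
  pop 0: no out-edges | ready=[1] | order so far=[4, 2, 5, 3, 6, 0]
  pop 1: no out-edges | ready=[] | order so far=[4, 2, 5, 3, 6, 0, 1]
New canonical toposort: [4, 2, 5, 3, 6, 0, 1]
Compare positions:
  Node 0: index 5 -> 5 (same)
  Node 1: index 6 -> 6 (same)
  Node 2: index 1 -> 1 (same)
  Node 3: index 3 -> 3 (same)
  Node 4: index 0 -> 0 (same)
  Node 5: index 2 -> 2 (same)
  Node 6: index 4 -> 4 (same)
Nodes that changed position: none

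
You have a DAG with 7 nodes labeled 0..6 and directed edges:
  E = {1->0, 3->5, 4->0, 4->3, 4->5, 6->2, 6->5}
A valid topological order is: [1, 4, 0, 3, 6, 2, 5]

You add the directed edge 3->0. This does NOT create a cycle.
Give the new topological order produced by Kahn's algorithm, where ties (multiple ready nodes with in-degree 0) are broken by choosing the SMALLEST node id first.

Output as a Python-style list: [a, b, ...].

Old toposort: [1, 4, 0, 3, 6, 2, 5]
Added edge: 3->0
Position of 3 (3) > position of 0 (2). Must reorder: 3 must now come before 0.
Run Kahn's algorithm (break ties by smallest node id):
  initial in-degrees: [3, 0, 1, 1, 0, 3, 0]
  ready (indeg=0): [1, 4, 6]
  pop 1: indeg[0]->2 | ready=[4, 6] | order so far=[1]
  pop 4: indeg[0]->1; indeg[3]->0; indeg[5]->2 | ready=[3, 6] | order so far=[1, 4]
  pop 3: indeg[0]->0; indeg[5]->1 | ready=[0, 6] | order so far=[1, 4, 3]
  pop 0: no out-edges | ready=[6] | order so far=[1, 4, 3, 0]
  pop 6: indeg[2]->0; indeg[5]->0 | ready=[2, 5] | order so far=[1, 4, 3, 0, 6]
  pop 2: no out-edges | ready=[5] | order so far=[1, 4, 3, 0, 6, 2]
  pop 5: no out-edges | ready=[] | order so far=[1, 4, 3, 0, 6, 2, 5]
  Result: [1, 4, 3, 0, 6, 2, 5]

Answer: [1, 4, 3, 0, 6, 2, 5]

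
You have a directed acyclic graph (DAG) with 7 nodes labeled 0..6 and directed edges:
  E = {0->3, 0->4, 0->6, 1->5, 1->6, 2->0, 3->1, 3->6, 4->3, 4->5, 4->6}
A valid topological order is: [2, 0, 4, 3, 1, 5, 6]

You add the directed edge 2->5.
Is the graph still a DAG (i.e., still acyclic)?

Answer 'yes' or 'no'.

Answer: yes

Derivation:
Given toposort: [2, 0, 4, 3, 1, 5, 6]
Position of 2: index 0; position of 5: index 5
New edge 2->5: forward
Forward edge: respects the existing order. Still a DAG, same toposort still valid.
Still a DAG? yes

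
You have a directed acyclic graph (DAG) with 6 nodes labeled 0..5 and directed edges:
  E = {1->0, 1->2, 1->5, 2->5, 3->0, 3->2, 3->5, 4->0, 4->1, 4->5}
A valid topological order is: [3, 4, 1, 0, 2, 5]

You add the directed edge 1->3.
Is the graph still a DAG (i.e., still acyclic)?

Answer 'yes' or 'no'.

Answer: yes

Derivation:
Given toposort: [3, 4, 1, 0, 2, 5]
Position of 1: index 2; position of 3: index 0
New edge 1->3: backward (u after v in old order)
Backward edge: old toposort is now invalid. Check if this creates a cycle.
Does 3 already reach 1? Reachable from 3: [0, 2, 3, 5]. NO -> still a DAG (reorder needed).
Still a DAG? yes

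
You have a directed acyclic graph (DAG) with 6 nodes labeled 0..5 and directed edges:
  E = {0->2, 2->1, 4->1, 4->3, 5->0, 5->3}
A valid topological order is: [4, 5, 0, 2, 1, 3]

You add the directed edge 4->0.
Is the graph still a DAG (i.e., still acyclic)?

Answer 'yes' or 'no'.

Answer: yes

Derivation:
Given toposort: [4, 5, 0, 2, 1, 3]
Position of 4: index 0; position of 0: index 2
New edge 4->0: forward
Forward edge: respects the existing order. Still a DAG, same toposort still valid.
Still a DAG? yes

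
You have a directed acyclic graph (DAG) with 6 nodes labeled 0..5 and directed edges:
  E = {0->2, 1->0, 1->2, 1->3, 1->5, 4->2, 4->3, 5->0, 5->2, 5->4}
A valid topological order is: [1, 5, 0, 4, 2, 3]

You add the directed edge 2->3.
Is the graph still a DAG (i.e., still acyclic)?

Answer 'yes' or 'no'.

Given toposort: [1, 5, 0, 4, 2, 3]
Position of 2: index 4; position of 3: index 5
New edge 2->3: forward
Forward edge: respects the existing order. Still a DAG, same toposort still valid.
Still a DAG? yes

Answer: yes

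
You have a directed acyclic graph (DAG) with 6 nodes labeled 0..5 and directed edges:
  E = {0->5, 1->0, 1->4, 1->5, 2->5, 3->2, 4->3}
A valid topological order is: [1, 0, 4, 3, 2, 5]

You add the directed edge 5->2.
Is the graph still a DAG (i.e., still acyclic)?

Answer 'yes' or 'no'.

Answer: no

Derivation:
Given toposort: [1, 0, 4, 3, 2, 5]
Position of 5: index 5; position of 2: index 4
New edge 5->2: backward (u after v in old order)
Backward edge: old toposort is now invalid. Check if this creates a cycle.
Does 2 already reach 5? Reachable from 2: [2, 5]. YES -> cycle!
Still a DAG? no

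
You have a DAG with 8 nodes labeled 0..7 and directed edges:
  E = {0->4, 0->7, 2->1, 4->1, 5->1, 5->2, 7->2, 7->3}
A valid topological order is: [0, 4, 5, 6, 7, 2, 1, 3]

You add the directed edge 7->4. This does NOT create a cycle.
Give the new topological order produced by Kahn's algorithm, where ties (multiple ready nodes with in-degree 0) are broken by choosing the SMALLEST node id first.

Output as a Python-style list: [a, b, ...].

Answer: [0, 5, 6, 7, 2, 3, 4, 1]

Derivation:
Old toposort: [0, 4, 5, 6, 7, 2, 1, 3]
Added edge: 7->4
Position of 7 (4) > position of 4 (1). Must reorder: 7 must now come before 4.
Run Kahn's algorithm (break ties by smallest node id):
  initial in-degrees: [0, 3, 2, 1, 2, 0, 0, 1]
  ready (indeg=0): [0, 5, 6]
  pop 0: indeg[4]->1; indeg[7]->0 | ready=[5, 6, 7] | order so far=[0]
  pop 5: indeg[1]->2; indeg[2]->1 | ready=[6, 7] | order so far=[0, 5]
  pop 6: no out-edges | ready=[7] | order so far=[0, 5, 6]
  pop 7: indeg[2]->0; indeg[3]->0; indeg[4]->0 | ready=[2, 3, 4] | order so far=[0, 5, 6, 7]
  pop 2: indeg[1]->1 | ready=[3, 4] | order so far=[0, 5, 6, 7, 2]
  pop 3: no out-edges | ready=[4] | order so far=[0, 5, 6, 7, 2, 3]
  pop 4: indeg[1]->0 | ready=[1] | order so far=[0, 5, 6, 7, 2, 3, 4]
  pop 1: no out-edges | ready=[] | order so far=[0, 5, 6, 7, 2, 3, 4, 1]
  Result: [0, 5, 6, 7, 2, 3, 4, 1]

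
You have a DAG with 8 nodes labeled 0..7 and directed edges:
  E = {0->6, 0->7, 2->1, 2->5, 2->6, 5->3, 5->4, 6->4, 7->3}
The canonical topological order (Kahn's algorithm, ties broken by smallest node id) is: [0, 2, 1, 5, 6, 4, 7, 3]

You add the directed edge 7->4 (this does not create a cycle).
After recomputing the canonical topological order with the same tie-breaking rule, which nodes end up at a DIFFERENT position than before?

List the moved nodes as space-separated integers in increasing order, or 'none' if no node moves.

Answer: 3 4 7

Derivation:
Old toposort: [0, 2, 1, 5, 6, 4, 7, 3]
Added edge 7->4
Recompute Kahn (smallest-id tiebreak):
  initial in-degrees: [0, 1, 0, 2, 3, 1, 2, 1]
  ready (indeg=0): [0, 2]
  pop 0: indeg[6]->1; indeg[7]->0 | ready=[2, 7] | order so far=[0]
  pop 2: indeg[1]->0; indeg[5]->0; indeg[6]->0 | ready=[1, 5, 6, 7] | order so far=[0, 2]
  pop 1: no out-edges | ready=[5, 6, 7] | order so far=[0, 2, 1]
  pop 5: indeg[3]->1; indeg[4]->2 | ready=[6, 7] | order so far=[0, 2, 1, 5]
  pop 6: indeg[4]->1 | ready=[7] | order so far=[0, 2, 1, 5, 6]
  pop 7: indeg[3]->0; indeg[4]->0 | ready=[3, 4] | order so far=[0, 2, 1, 5, 6, 7]
  pop 3: no out-edges | ready=[4] | order so far=[0, 2, 1, 5, 6, 7, 3]
  pop 4: no out-edges | ready=[] | order so far=[0, 2, 1, 5, 6, 7, 3, 4]
New canonical toposort: [0, 2, 1, 5, 6, 7, 3, 4]
Compare positions:
  Node 0: index 0 -> 0 (same)
  Node 1: index 2 -> 2 (same)
  Node 2: index 1 -> 1 (same)
  Node 3: index 7 -> 6 (moved)
  Node 4: index 5 -> 7 (moved)
  Node 5: index 3 -> 3 (same)
  Node 6: index 4 -> 4 (same)
  Node 7: index 6 -> 5 (moved)
Nodes that changed position: 3 4 7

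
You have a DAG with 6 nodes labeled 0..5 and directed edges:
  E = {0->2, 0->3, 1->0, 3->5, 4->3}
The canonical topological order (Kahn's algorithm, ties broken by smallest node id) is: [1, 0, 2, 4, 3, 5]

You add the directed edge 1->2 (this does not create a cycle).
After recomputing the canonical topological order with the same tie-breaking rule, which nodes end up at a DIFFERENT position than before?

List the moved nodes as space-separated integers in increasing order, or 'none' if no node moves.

Old toposort: [1, 0, 2, 4, 3, 5]
Added edge 1->2
Recompute Kahn (smallest-id tiebreak):
  initial in-degrees: [1, 0, 2, 2, 0, 1]
  ready (indeg=0): [1, 4]
  pop 1: indeg[0]->0; indeg[2]->1 | ready=[0, 4] | order so far=[1]
  pop 0: indeg[2]->0; indeg[3]->1 | ready=[2, 4] | order so far=[1, 0]
  pop 2: no out-edges | ready=[4] | order so far=[1, 0, 2]
  pop 4: indeg[3]->0 | ready=[3] | order so far=[1, 0, 2, 4]
  pop 3: indeg[5]->0 | ready=[5] | order so far=[1, 0, 2, 4, 3]
  pop 5: no out-edges | ready=[] | order so far=[1, 0, 2, 4, 3, 5]
New canonical toposort: [1, 0, 2, 4, 3, 5]
Compare positions:
  Node 0: index 1 -> 1 (same)
  Node 1: index 0 -> 0 (same)
  Node 2: index 2 -> 2 (same)
  Node 3: index 4 -> 4 (same)
  Node 4: index 3 -> 3 (same)
  Node 5: index 5 -> 5 (same)
Nodes that changed position: none

Answer: none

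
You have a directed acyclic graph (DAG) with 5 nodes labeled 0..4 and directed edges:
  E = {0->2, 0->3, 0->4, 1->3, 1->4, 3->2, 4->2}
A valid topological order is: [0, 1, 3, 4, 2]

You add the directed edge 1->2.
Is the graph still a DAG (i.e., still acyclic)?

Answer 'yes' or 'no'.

Given toposort: [0, 1, 3, 4, 2]
Position of 1: index 1; position of 2: index 4
New edge 1->2: forward
Forward edge: respects the existing order. Still a DAG, same toposort still valid.
Still a DAG? yes

Answer: yes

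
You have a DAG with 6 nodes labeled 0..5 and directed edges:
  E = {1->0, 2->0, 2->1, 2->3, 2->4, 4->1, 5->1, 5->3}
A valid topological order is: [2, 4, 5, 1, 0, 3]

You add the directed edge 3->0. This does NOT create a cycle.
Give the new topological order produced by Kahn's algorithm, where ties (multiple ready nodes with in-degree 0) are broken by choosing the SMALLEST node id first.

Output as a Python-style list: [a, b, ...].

Answer: [2, 4, 5, 1, 3, 0]

Derivation:
Old toposort: [2, 4, 5, 1, 0, 3]
Added edge: 3->0
Position of 3 (5) > position of 0 (4). Must reorder: 3 must now come before 0.
Run Kahn's algorithm (break ties by smallest node id):
  initial in-degrees: [3, 3, 0, 2, 1, 0]
  ready (indeg=0): [2, 5]
  pop 2: indeg[0]->2; indeg[1]->2; indeg[3]->1; indeg[4]->0 | ready=[4, 5] | order so far=[2]
  pop 4: indeg[1]->1 | ready=[5] | order so far=[2, 4]
  pop 5: indeg[1]->0; indeg[3]->0 | ready=[1, 3] | order so far=[2, 4, 5]
  pop 1: indeg[0]->1 | ready=[3] | order so far=[2, 4, 5, 1]
  pop 3: indeg[0]->0 | ready=[0] | order so far=[2, 4, 5, 1, 3]
  pop 0: no out-edges | ready=[] | order so far=[2, 4, 5, 1, 3, 0]
  Result: [2, 4, 5, 1, 3, 0]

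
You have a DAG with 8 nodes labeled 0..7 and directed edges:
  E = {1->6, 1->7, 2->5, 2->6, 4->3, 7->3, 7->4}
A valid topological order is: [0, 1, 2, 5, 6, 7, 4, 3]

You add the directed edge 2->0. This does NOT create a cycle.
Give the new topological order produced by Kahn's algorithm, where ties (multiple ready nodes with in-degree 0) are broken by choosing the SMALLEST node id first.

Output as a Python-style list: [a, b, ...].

Answer: [1, 2, 0, 5, 6, 7, 4, 3]

Derivation:
Old toposort: [0, 1, 2, 5, 6, 7, 4, 3]
Added edge: 2->0
Position of 2 (2) > position of 0 (0). Must reorder: 2 must now come before 0.
Run Kahn's algorithm (break ties by smallest node id):
  initial in-degrees: [1, 0, 0, 2, 1, 1, 2, 1]
  ready (indeg=0): [1, 2]
  pop 1: indeg[6]->1; indeg[7]->0 | ready=[2, 7] | order so far=[1]
  pop 2: indeg[0]->0; indeg[5]->0; indeg[6]->0 | ready=[0, 5, 6, 7] | order so far=[1, 2]
  pop 0: no out-edges | ready=[5, 6, 7] | order so far=[1, 2, 0]
  pop 5: no out-edges | ready=[6, 7] | order so far=[1, 2, 0, 5]
  pop 6: no out-edges | ready=[7] | order so far=[1, 2, 0, 5, 6]
  pop 7: indeg[3]->1; indeg[4]->0 | ready=[4] | order so far=[1, 2, 0, 5, 6, 7]
  pop 4: indeg[3]->0 | ready=[3] | order so far=[1, 2, 0, 5, 6, 7, 4]
  pop 3: no out-edges | ready=[] | order so far=[1, 2, 0, 5, 6, 7, 4, 3]
  Result: [1, 2, 0, 5, 6, 7, 4, 3]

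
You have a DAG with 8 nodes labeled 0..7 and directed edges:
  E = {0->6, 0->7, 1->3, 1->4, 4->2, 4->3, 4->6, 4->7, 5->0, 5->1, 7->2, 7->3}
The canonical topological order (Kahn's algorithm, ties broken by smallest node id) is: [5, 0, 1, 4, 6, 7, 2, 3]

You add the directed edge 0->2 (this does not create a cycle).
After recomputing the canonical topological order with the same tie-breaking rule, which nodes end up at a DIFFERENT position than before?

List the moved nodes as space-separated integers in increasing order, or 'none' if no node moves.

Old toposort: [5, 0, 1, 4, 6, 7, 2, 3]
Added edge 0->2
Recompute Kahn (smallest-id tiebreak):
  initial in-degrees: [1, 1, 3, 3, 1, 0, 2, 2]
  ready (indeg=0): [5]
  pop 5: indeg[0]->0; indeg[1]->0 | ready=[0, 1] | order so far=[5]
  pop 0: indeg[2]->2; indeg[6]->1; indeg[7]->1 | ready=[1] | order so far=[5, 0]
  pop 1: indeg[3]->2; indeg[4]->0 | ready=[4] | order so far=[5, 0, 1]
  pop 4: indeg[2]->1; indeg[3]->1; indeg[6]->0; indeg[7]->0 | ready=[6, 7] | order so far=[5, 0, 1, 4]
  pop 6: no out-edges | ready=[7] | order so far=[5, 0, 1, 4, 6]
  pop 7: indeg[2]->0; indeg[3]->0 | ready=[2, 3] | order so far=[5, 0, 1, 4, 6, 7]
  pop 2: no out-edges | ready=[3] | order so far=[5, 0, 1, 4, 6, 7, 2]
  pop 3: no out-edges | ready=[] | order so far=[5, 0, 1, 4, 6, 7, 2, 3]
New canonical toposort: [5, 0, 1, 4, 6, 7, 2, 3]
Compare positions:
  Node 0: index 1 -> 1 (same)
  Node 1: index 2 -> 2 (same)
  Node 2: index 6 -> 6 (same)
  Node 3: index 7 -> 7 (same)
  Node 4: index 3 -> 3 (same)
  Node 5: index 0 -> 0 (same)
  Node 6: index 4 -> 4 (same)
  Node 7: index 5 -> 5 (same)
Nodes that changed position: none

Answer: none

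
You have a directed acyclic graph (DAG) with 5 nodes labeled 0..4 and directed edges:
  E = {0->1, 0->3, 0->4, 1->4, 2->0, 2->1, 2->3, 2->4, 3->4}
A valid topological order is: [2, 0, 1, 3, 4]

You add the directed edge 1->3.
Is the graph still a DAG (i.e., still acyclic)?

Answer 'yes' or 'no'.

Given toposort: [2, 0, 1, 3, 4]
Position of 1: index 2; position of 3: index 3
New edge 1->3: forward
Forward edge: respects the existing order. Still a DAG, same toposort still valid.
Still a DAG? yes

Answer: yes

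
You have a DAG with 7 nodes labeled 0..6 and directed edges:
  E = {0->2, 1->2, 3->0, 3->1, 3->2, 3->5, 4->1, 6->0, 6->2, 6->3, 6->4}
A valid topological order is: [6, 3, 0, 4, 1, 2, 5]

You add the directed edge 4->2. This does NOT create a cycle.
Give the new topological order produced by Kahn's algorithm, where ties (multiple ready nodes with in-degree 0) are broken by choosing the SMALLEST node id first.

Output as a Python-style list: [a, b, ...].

Answer: [6, 3, 0, 4, 1, 2, 5]

Derivation:
Old toposort: [6, 3, 0, 4, 1, 2, 5]
Added edge: 4->2
Position of 4 (3) < position of 2 (5). Old order still valid.
Run Kahn's algorithm (break ties by smallest node id):
  initial in-degrees: [2, 2, 5, 1, 1, 1, 0]
  ready (indeg=0): [6]
  pop 6: indeg[0]->1; indeg[2]->4; indeg[3]->0; indeg[4]->0 | ready=[3, 4] | order so far=[6]
  pop 3: indeg[0]->0; indeg[1]->1; indeg[2]->3; indeg[5]->0 | ready=[0, 4, 5] | order so far=[6, 3]
  pop 0: indeg[2]->2 | ready=[4, 5] | order so far=[6, 3, 0]
  pop 4: indeg[1]->0; indeg[2]->1 | ready=[1, 5] | order so far=[6, 3, 0, 4]
  pop 1: indeg[2]->0 | ready=[2, 5] | order so far=[6, 3, 0, 4, 1]
  pop 2: no out-edges | ready=[5] | order so far=[6, 3, 0, 4, 1, 2]
  pop 5: no out-edges | ready=[] | order so far=[6, 3, 0, 4, 1, 2, 5]
  Result: [6, 3, 0, 4, 1, 2, 5]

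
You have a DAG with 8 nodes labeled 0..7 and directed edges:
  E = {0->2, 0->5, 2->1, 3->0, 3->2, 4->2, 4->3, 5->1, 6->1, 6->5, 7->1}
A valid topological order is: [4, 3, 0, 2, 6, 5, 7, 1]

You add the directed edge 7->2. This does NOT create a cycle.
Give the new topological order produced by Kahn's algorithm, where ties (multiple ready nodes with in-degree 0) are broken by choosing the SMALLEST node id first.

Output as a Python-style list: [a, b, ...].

Old toposort: [4, 3, 0, 2, 6, 5, 7, 1]
Added edge: 7->2
Position of 7 (6) > position of 2 (3). Must reorder: 7 must now come before 2.
Run Kahn's algorithm (break ties by smallest node id):
  initial in-degrees: [1, 4, 4, 1, 0, 2, 0, 0]
  ready (indeg=0): [4, 6, 7]
  pop 4: indeg[2]->3; indeg[3]->0 | ready=[3, 6, 7] | order so far=[4]
  pop 3: indeg[0]->0; indeg[2]->2 | ready=[0, 6, 7] | order so far=[4, 3]
  pop 0: indeg[2]->1; indeg[5]->1 | ready=[6, 7] | order so far=[4, 3, 0]
  pop 6: indeg[1]->3; indeg[5]->0 | ready=[5, 7] | order so far=[4, 3, 0, 6]
  pop 5: indeg[1]->2 | ready=[7] | order so far=[4, 3, 0, 6, 5]
  pop 7: indeg[1]->1; indeg[2]->0 | ready=[2] | order so far=[4, 3, 0, 6, 5, 7]
  pop 2: indeg[1]->0 | ready=[1] | order so far=[4, 3, 0, 6, 5, 7, 2]
  pop 1: no out-edges | ready=[] | order so far=[4, 3, 0, 6, 5, 7, 2, 1]
  Result: [4, 3, 0, 6, 5, 7, 2, 1]

Answer: [4, 3, 0, 6, 5, 7, 2, 1]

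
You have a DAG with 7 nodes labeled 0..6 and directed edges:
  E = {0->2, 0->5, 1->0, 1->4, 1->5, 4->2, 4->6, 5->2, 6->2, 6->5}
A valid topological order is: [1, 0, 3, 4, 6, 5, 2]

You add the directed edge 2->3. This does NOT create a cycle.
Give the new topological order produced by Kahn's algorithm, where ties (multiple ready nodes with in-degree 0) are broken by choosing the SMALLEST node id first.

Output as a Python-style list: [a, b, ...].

Old toposort: [1, 0, 3, 4, 6, 5, 2]
Added edge: 2->3
Position of 2 (6) > position of 3 (2). Must reorder: 2 must now come before 3.
Run Kahn's algorithm (break ties by smallest node id):
  initial in-degrees: [1, 0, 4, 1, 1, 3, 1]
  ready (indeg=0): [1]
  pop 1: indeg[0]->0; indeg[4]->0; indeg[5]->2 | ready=[0, 4] | order so far=[1]
  pop 0: indeg[2]->3; indeg[5]->1 | ready=[4] | order so far=[1, 0]
  pop 4: indeg[2]->2; indeg[6]->0 | ready=[6] | order so far=[1, 0, 4]
  pop 6: indeg[2]->1; indeg[5]->0 | ready=[5] | order so far=[1, 0, 4, 6]
  pop 5: indeg[2]->0 | ready=[2] | order so far=[1, 0, 4, 6, 5]
  pop 2: indeg[3]->0 | ready=[3] | order so far=[1, 0, 4, 6, 5, 2]
  pop 3: no out-edges | ready=[] | order so far=[1, 0, 4, 6, 5, 2, 3]
  Result: [1, 0, 4, 6, 5, 2, 3]

Answer: [1, 0, 4, 6, 5, 2, 3]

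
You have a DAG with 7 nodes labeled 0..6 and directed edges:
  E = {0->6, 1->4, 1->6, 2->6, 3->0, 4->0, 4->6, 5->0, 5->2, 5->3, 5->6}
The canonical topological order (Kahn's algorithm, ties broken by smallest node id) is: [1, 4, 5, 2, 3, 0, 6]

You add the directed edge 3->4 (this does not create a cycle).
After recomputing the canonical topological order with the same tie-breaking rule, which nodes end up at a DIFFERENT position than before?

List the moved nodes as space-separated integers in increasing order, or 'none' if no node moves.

Old toposort: [1, 4, 5, 2, 3, 0, 6]
Added edge 3->4
Recompute Kahn (smallest-id tiebreak):
  initial in-degrees: [3, 0, 1, 1, 2, 0, 5]
  ready (indeg=0): [1, 5]
  pop 1: indeg[4]->1; indeg[6]->4 | ready=[5] | order so far=[1]
  pop 5: indeg[0]->2; indeg[2]->0; indeg[3]->0; indeg[6]->3 | ready=[2, 3] | order so far=[1, 5]
  pop 2: indeg[6]->2 | ready=[3] | order so far=[1, 5, 2]
  pop 3: indeg[0]->1; indeg[4]->0 | ready=[4] | order so far=[1, 5, 2, 3]
  pop 4: indeg[0]->0; indeg[6]->1 | ready=[0] | order so far=[1, 5, 2, 3, 4]
  pop 0: indeg[6]->0 | ready=[6] | order so far=[1, 5, 2, 3, 4, 0]
  pop 6: no out-edges | ready=[] | order so far=[1, 5, 2, 3, 4, 0, 6]
New canonical toposort: [1, 5, 2, 3, 4, 0, 6]
Compare positions:
  Node 0: index 5 -> 5 (same)
  Node 1: index 0 -> 0 (same)
  Node 2: index 3 -> 2 (moved)
  Node 3: index 4 -> 3 (moved)
  Node 4: index 1 -> 4 (moved)
  Node 5: index 2 -> 1 (moved)
  Node 6: index 6 -> 6 (same)
Nodes that changed position: 2 3 4 5

Answer: 2 3 4 5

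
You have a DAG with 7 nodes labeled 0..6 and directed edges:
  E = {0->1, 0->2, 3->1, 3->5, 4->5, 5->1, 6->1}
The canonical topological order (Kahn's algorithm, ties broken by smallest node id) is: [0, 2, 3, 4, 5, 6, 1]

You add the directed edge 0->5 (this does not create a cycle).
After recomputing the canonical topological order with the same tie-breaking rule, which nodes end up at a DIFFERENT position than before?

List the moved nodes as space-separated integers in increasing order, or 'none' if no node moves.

Old toposort: [0, 2, 3, 4, 5, 6, 1]
Added edge 0->5
Recompute Kahn (smallest-id tiebreak):
  initial in-degrees: [0, 4, 1, 0, 0, 3, 0]
  ready (indeg=0): [0, 3, 4, 6]
  pop 0: indeg[1]->3; indeg[2]->0; indeg[5]->2 | ready=[2, 3, 4, 6] | order so far=[0]
  pop 2: no out-edges | ready=[3, 4, 6] | order so far=[0, 2]
  pop 3: indeg[1]->2; indeg[5]->1 | ready=[4, 6] | order so far=[0, 2, 3]
  pop 4: indeg[5]->0 | ready=[5, 6] | order so far=[0, 2, 3, 4]
  pop 5: indeg[1]->1 | ready=[6] | order so far=[0, 2, 3, 4, 5]
  pop 6: indeg[1]->0 | ready=[1] | order so far=[0, 2, 3, 4, 5, 6]
  pop 1: no out-edges | ready=[] | order so far=[0, 2, 3, 4, 5, 6, 1]
New canonical toposort: [0, 2, 3, 4, 5, 6, 1]
Compare positions:
  Node 0: index 0 -> 0 (same)
  Node 1: index 6 -> 6 (same)
  Node 2: index 1 -> 1 (same)
  Node 3: index 2 -> 2 (same)
  Node 4: index 3 -> 3 (same)
  Node 5: index 4 -> 4 (same)
  Node 6: index 5 -> 5 (same)
Nodes that changed position: none

Answer: none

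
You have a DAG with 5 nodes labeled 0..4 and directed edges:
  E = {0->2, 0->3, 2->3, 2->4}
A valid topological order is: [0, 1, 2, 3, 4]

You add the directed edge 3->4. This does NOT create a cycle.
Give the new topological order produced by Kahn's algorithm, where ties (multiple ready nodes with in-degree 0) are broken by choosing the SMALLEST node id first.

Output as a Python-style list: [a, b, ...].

Old toposort: [0, 1, 2, 3, 4]
Added edge: 3->4
Position of 3 (3) < position of 4 (4). Old order still valid.
Run Kahn's algorithm (break ties by smallest node id):
  initial in-degrees: [0, 0, 1, 2, 2]
  ready (indeg=0): [0, 1]
  pop 0: indeg[2]->0; indeg[3]->1 | ready=[1, 2] | order so far=[0]
  pop 1: no out-edges | ready=[2] | order so far=[0, 1]
  pop 2: indeg[3]->0; indeg[4]->1 | ready=[3] | order so far=[0, 1, 2]
  pop 3: indeg[4]->0 | ready=[4] | order so far=[0, 1, 2, 3]
  pop 4: no out-edges | ready=[] | order so far=[0, 1, 2, 3, 4]
  Result: [0, 1, 2, 3, 4]

Answer: [0, 1, 2, 3, 4]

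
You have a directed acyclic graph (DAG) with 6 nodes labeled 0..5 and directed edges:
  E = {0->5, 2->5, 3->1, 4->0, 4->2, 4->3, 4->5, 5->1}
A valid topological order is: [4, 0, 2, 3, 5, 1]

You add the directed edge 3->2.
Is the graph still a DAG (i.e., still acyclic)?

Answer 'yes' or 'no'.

Given toposort: [4, 0, 2, 3, 5, 1]
Position of 3: index 3; position of 2: index 2
New edge 3->2: backward (u after v in old order)
Backward edge: old toposort is now invalid. Check if this creates a cycle.
Does 2 already reach 3? Reachable from 2: [1, 2, 5]. NO -> still a DAG (reorder needed).
Still a DAG? yes

Answer: yes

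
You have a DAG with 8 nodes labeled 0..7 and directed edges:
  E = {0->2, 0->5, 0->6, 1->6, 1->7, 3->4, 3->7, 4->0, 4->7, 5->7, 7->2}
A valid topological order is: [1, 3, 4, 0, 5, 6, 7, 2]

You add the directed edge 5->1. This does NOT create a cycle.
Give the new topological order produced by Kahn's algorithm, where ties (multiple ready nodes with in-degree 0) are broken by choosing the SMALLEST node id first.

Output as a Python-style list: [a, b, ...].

Answer: [3, 4, 0, 5, 1, 6, 7, 2]

Derivation:
Old toposort: [1, 3, 4, 0, 5, 6, 7, 2]
Added edge: 5->1
Position of 5 (4) > position of 1 (0). Must reorder: 5 must now come before 1.
Run Kahn's algorithm (break ties by smallest node id):
  initial in-degrees: [1, 1, 2, 0, 1, 1, 2, 4]
  ready (indeg=0): [3]
  pop 3: indeg[4]->0; indeg[7]->3 | ready=[4] | order so far=[3]
  pop 4: indeg[0]->0; indeg[7]->2 | ready=[0] | order so far=[3, 4]
  pop 0: indeg[2]->1; indeg[5]->0; indeg[6]->1 | ready=[5] | order so far=[3, 4, 0]
  pop 5: indeg[1]->0; indeg[7]->1 | ready=[1] | order so far=[3, 4, 0, 5]
  pop 1: indeg[6]->0; indeg[7]->0 | ready=[6, 7] | order so far=[3, 4, 0, 5, 1]
  pop 6: no out-edges | ready=[7] | order so far=[3, 4, 0, 5, 1, 6]
  pop 7: indeg[2]->0 | ready=[2] | order so far=[3, 4, 0, 5, 1, 6, 7]
  pop 2: no out-edges | ready=[] | order so far=[3, 4, 0, 5, 1, 6, 7, 2]
  Result: [3, 4, 0, 5, 1, 6, 7, 2]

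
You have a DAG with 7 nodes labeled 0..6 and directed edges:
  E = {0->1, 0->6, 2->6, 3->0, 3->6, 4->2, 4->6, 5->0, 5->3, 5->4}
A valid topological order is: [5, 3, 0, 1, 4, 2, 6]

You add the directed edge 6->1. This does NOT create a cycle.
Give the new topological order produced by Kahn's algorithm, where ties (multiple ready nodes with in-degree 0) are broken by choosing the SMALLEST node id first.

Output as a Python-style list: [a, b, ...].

Old toposort: [5, 3, 0, 1, 4, 2, 6]
Added edge: 6->1
Position of 6 (6) > position of 1 (3). Must reorder: 6 must now come before 1.
Run Kahn's algorithm (break ties by smallest node id):
  initial in-degrees: [2, 2, 1, 1, 1, 0, 4]
  ready (indeg=0): [5]
  pop 5: indeg[0]->1; indeg[3]->0; indeg[4]->0 | ready=[3, 4] | order so far=[5]
  pop 3: indeg[0]->0; indeg[6]->3 | ready=[0, 4] | order so far=[5, 3]
  pop 0: indeg[1]->1; indeg[6]->2 | ready=[4] | order so far=[5, 3, 0]
  pop 4: indeg[2]->0; indeg[6]->1 | ready=[2] | order so far=[5, 3, 0, 4]
  pop 2: indeg[6]->0 | ready=[6] | order so far=[5, 3, 0, 4, 2]
  pop 6: indeg[1]->0 | ready=[1] | order so far=[5, 3, 0, 4, 2, 6]
  pop 1: no out-edges | ready=[] | order so far=[5, 3, 0, 4, 2, 6, 1]
  Result: [5, 3, 0, 4, 2, 6, 1]

Answer: [5, 3, 0, 4, 2, 6, 1]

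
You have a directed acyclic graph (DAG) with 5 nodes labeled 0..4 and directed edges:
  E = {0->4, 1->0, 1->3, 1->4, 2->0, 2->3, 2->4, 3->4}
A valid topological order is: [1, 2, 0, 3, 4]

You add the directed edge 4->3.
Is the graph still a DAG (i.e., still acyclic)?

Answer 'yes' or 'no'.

Answer: no

Derivation:
Given toposort: [1, 2, 0, 3, 4]
Position of 4: index 4; position of 3: index 3
New edge 4->3: backward (u after v in old order)
Backward edge: old toposort is now invalid. Check if this creates a cycle.
Does 3 already reach 4? Reachable from 3: [3, 4]. YES -> cycle!
Still a DAG? no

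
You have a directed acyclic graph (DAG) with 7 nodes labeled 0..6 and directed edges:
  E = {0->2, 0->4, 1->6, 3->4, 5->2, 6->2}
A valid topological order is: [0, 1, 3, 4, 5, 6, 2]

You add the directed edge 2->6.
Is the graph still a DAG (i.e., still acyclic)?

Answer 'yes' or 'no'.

Given toposort: [0, 1, 3, 4, 5, 6, 2]
Position of 2: index 6; position of 6: index 5
New edge 2->6: backward (u after v in old order)
Backward edge: old toposort is now invalid. Check if this creates a cycle.
Does 6 already reach 2? Reachable from 6: [2, 6]. YES -> cycle!
Still a DAG? no

Answer: no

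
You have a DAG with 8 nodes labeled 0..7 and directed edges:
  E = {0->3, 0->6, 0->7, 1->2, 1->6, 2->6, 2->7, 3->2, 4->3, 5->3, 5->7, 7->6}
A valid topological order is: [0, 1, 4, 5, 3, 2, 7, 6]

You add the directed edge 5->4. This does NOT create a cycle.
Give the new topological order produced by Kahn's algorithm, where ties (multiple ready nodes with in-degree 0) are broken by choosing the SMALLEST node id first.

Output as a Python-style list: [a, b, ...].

Answer: [0, 1, 5, 4, 3, 2, 7, 6]

Derivation:
Old toposort: [0, 1, 4, 5, 3, 2, 7, 6]
Added edge: 5->4
Position of 5 (3) > position of 4 (2). Must reorder: 5 must now come before 4.
Run Kahn's algorithm (break ties by smallest node id):
  initial in-degrees: [0, 0, 2, 3, 1, 0, 4, 3]
  ready (indeg=0): [0, 1, 5]
  pop 0: indeg[3]->2; indeg[6]->3; indeg[7]->2 | ready=[1, 5] | order so far=[0]
  pop 1: indeg[2]->1; indeg[6]->2 | ready=[5] | order so far=[0, 1]
  pop 5: indeg[3]->1; indeg[4]->0; indeg[7]->1 | ready=[4] | order so far=[0, 1, 5]
  pop 4: indeg[3]->0 | ready=[3] | order so far=[0, 1, 5, 4]
  pop 3: indeg[2]->0 | ready=[2] | order so far=[0, 1, 5, 4, 3]
  pop 2: indeg[6]->1; indeg[7]->0 | ready=[7] | order so far=[0, 1, 5, 4, 3, 2]
  pop 7: indeg[6]->0 | ready=[6] | order so far=[0, 1, 5, 4, 3, 2, 7]
  pop 6: no out-edges | ready=[] | order so far=[0, 1, 5, 4, 3, 2, 7, 6]
  Result: [0, 1, 5, 4, 3, 2, 7, 6]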